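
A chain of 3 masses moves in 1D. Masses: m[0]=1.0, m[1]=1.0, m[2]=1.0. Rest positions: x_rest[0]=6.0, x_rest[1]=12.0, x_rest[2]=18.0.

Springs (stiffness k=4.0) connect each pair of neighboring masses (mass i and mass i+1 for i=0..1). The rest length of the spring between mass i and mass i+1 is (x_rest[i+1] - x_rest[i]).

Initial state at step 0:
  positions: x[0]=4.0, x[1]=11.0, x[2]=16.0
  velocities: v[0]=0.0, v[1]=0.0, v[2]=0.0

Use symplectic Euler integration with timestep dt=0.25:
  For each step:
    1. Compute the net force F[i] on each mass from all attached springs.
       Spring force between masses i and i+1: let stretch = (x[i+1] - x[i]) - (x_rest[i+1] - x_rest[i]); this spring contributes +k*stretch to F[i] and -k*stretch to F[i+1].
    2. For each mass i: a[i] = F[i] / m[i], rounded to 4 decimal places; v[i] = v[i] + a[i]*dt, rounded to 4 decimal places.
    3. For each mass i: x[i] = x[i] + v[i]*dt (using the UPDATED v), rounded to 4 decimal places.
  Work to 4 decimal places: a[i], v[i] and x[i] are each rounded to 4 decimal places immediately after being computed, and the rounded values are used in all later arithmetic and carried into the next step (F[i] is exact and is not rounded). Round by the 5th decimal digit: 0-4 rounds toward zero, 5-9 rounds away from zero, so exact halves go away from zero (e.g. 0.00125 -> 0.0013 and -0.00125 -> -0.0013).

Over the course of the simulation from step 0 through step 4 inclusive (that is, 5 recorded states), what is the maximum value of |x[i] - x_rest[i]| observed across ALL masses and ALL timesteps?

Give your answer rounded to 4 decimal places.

Answer: 2.4062

Derivation:
Step 0: x=[4.0000 11.0000 16.0000] v=[0.0000 0.0000 0.0000]
Step 1: x=[4.2500 10.5000 16.2500] v=[1.0000 -2.0000 1.0000]
Step 2: x=[4.5625 9.8750 16.5625] v=[1.2500 -2.5000 1.2500]
Step 3: x=[4.7031 9.5938 16.7031] v=[0.5625 -1.1250 0.5625]
Step 4: x=[4.5664 9.8672 16.5664] v=[-0.5468 1.0936 -0.5468]
Max displacement = 2.4062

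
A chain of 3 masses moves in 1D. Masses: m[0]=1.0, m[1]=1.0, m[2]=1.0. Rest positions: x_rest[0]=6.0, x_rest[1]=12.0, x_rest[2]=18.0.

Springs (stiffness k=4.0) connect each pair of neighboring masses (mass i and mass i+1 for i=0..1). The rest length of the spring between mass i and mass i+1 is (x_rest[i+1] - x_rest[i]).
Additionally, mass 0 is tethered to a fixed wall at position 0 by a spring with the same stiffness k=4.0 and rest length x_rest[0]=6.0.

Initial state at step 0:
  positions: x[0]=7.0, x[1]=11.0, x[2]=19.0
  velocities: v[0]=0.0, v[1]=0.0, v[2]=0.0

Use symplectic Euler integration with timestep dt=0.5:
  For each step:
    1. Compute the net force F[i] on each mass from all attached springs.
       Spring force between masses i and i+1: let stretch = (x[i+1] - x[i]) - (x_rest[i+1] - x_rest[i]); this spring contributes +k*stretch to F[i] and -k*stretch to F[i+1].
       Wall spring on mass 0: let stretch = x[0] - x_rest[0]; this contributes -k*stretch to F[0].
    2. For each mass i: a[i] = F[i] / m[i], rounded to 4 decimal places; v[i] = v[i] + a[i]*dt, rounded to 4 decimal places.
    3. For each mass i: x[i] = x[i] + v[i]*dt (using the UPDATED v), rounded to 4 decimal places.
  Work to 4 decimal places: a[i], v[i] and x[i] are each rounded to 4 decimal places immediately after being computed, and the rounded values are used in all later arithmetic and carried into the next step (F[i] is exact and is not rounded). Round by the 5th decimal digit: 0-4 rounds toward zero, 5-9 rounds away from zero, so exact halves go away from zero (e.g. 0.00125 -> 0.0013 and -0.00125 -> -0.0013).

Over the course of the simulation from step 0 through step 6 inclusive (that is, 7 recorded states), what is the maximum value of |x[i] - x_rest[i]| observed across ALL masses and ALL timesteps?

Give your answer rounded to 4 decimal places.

Answer: 3.0000

Derivation:
Step 0: x=[7.0000 11.0000 19.0000] v=[0.0000 0.0000 0.0000]
Step 1: x=[4.0000 15.0000 17.0000] v=[-6.0000 8.0000 -4.0000]
Step 2: x=[8.0000 10.0000 19.0000] v=[8.0000 -10.0000 4.0000]
Step 3: x=[6.0000 12.0000 18.0000] v=[-4.0000 4.0000 -2.0000]
Step 4: x=[4.0000 14.0000 17.0000] v=[-4.0000 4.0000 -2.0000]
Step 5: x=[8.0000 9.0000 19.0000] v=[8.0000 -10.0000 4.0000]
Step 6: x=[5.0000 13.0000 17.0000] v=[-6.0000 8.0000 -4.0000]
Max displacement = 3.0000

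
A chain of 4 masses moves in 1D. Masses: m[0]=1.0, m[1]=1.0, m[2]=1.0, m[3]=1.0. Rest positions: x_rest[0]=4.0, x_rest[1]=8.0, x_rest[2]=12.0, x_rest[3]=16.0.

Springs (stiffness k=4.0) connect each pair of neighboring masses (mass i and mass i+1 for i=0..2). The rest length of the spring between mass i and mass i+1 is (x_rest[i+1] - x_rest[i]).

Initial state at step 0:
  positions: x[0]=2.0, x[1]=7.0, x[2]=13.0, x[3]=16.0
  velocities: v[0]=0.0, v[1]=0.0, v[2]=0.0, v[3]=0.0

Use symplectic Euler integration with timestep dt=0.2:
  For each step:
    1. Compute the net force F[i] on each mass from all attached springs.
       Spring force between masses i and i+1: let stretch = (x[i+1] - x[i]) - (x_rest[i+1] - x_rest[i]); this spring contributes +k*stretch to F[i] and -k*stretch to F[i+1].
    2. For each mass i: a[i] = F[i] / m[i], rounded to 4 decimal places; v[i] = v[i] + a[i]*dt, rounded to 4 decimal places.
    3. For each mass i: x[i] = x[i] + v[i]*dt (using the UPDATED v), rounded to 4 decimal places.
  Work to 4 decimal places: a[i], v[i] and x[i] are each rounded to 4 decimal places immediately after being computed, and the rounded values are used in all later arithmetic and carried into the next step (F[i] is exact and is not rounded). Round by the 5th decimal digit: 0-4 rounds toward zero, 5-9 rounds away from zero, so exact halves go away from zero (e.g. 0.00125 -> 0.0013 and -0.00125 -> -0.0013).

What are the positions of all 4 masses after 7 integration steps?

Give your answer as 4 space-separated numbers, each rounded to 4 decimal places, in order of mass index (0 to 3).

Step 0: x=[2.0000 7.0000 13.0000 16.0000] v=[0.0000 0.0000 0.0000 0.0000]
Step 1: x=[2.1600 7.1600 12.5200 16.1600] v=[0.8000 0.8000 -2.4000 0.8000]
Step 2: x=[2.4800 7.3776 11.7648 16.3776] v=[1.6000 1.0880 -3.7760 1.0880]
Step 3: x=[2.9436 7.5135 11.0457 16.4972] v=[2.3181 0.6797 -3.5955 0.5978]
Step 4: x=[3.4984 7.4834 10.6337 16.3845] v=[2.7740 -0.1505 -2.0601 -0.5634]
Step 5: x=[4.0508 7.3197 10.6378 15.9917] v=[2.7620 -0.8183 0.0203 -1.9640]
Step 6: x=[4.4862 7.1639 10.9676 15.3823] v=[2.1771 -0.7789 1.6489 -3.0471]
Step 7: x=[4.7101 7.1883 11.3951 14.7065] v=[1.1193 0.1219 2.1377 -3.3789]

Answer: 4.7101 7.1883 11.3951 14.7065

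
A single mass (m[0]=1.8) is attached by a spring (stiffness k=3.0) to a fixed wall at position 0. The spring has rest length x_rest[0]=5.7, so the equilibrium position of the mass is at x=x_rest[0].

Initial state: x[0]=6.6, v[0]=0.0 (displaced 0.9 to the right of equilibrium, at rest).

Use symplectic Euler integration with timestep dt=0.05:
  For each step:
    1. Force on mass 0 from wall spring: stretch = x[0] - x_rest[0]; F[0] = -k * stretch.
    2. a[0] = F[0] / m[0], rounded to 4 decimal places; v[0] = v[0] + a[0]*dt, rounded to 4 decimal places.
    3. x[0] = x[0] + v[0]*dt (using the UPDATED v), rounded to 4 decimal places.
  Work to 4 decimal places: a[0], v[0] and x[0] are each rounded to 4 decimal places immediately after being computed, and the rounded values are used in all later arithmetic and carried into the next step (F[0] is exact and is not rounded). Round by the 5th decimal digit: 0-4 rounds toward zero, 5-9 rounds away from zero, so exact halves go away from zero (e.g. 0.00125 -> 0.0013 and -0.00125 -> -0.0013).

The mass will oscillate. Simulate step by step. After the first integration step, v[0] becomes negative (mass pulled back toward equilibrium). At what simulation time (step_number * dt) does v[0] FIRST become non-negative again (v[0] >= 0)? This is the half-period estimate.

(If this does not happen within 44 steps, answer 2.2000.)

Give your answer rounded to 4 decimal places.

Step 0: x=[6.6000] v=[0.0000]
Step 1: x=[6.5963] v=[-0.0750]
Step 2: x=[6.5888] v=[-0.1497]
Step 3: x=[6.5776] v=[-0.2238]
Step 4: x=[6.5628] v=[-0.2969]
Step 5: x=[6.5444] v=[-0.3688]
Step 6: x=[6.5224] v=[-0.4392]
Step 7: x=[6.4970] v=[-0.5077]
Step 8: x=[6.4683] v=[-0.5741]
Step 9: x=[6.4364] v=[-0.6381]
Step 10: x=[6.4014] v=[-0.6995]
Step 11: x=[6.3635] v=[-0.7580]
Step 12: x=[6.3228] v=[-0.8133]
Step 13: x=[6.2795] v=[-0.8652]
Step 14: x=[6.2338] v=[-0.9135]
Step 15: x=[6.1859] v=[-0.9580]
Step 16: x=[6.1360] v=[-0.9985]
Step 17: x=[6.0843] v=[-1.0348]
Step 18: x=[6.0310] v=[-1.0668]
Step 19: x=[5.9763] v=[-1.0944]
Step 20: x=[5.9204] v=[-1.1174]
Step 21: x=[5.8636] v=[-1.1358]
Step 22: x=[5.8061] v=[-1.1494]
Step 23: x=[5.7482] v=[-1.1582]
Step 24: x=[5.6901] v=[-1.1622]
Step 25: x=[5.6320] v=[-1.1614]
Step 26: x=[5.5742] v=[-1.1557]
Step 27: x=[5.5169] v=[-1.1452]
Step 28: x=[5.4604] v=[-1.1299]
Step 29: x=[5.4049] v=[-1.1099]
Step 30: x=[5.3506] v=[-1.0853]
Step 31: x=[5.2978] v=[-1.0562]
Step 32: x=[5.2467] v=[-1.0227]
Step 33: x=[5.1975] v=[-0.9849]
Step 34: x=[5.1504] v=[-0.9430]
Step 35: x=[5.1055] v=[-0.8972]
Step 36: x=[5.0631] v=[-0.8477]
Step 37: x=[5.0234] v=[-0.7946]
Step 38: x=[4.9865] v=[-0.7382]
Step 39: x=[4.9526] v=[-0.6787]
Step 40: x=[4.9218] v=[-0.6164]
Step 41: x=[4.8942] v=[-0.5516]
Step 42: x=[4.8700] v=[-0.4845]
Step 43: x=[4.8492] v=[-0.4153]
Step 44: x=[4.8320] v=[-0.3444]
v[0] did not become non-negative within 44 steps; using fallback time=2.2000

Answer: 2.2000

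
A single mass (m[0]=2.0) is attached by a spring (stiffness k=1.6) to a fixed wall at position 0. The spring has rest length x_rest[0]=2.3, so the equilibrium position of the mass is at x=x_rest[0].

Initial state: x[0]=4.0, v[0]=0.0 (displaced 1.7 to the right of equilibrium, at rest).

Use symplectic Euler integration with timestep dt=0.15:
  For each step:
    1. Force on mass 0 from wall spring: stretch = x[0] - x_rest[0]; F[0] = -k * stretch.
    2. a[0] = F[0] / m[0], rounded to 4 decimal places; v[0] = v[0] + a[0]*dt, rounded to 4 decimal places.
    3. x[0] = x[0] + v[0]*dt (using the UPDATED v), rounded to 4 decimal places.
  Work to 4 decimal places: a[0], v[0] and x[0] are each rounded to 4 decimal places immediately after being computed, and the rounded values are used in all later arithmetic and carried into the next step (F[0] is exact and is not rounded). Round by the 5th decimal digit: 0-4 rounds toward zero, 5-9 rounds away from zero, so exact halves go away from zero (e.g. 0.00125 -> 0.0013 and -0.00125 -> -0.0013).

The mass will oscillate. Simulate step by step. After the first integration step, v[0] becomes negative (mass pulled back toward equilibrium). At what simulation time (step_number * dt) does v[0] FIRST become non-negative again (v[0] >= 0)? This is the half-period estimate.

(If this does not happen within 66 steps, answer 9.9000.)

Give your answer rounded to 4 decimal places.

Answer: 3.6000

Derivation:
Step 0: x=[4.0000] v=[0.0000]
Step 1: x=[3.9694] v=[-0.2040]
Step 2: x=[3.9088] v=[-0.4043]
Step 3: x=[3.8192] v=[-0.5974]
Step 4: x=[3.7022] v=[-0.7797]
Step 5: x=[3.5600] v=[-0.9480]
Step 6: x=[3.3951] v=[-1.0992]
Step 7: x=[3.2105] v=[-1.2306]
Step 8: x=[3.0095] v=[-1.3399]
Step 9: x=[2.7958] v=[-1.4250]
Step 10: x=[2.5731] v=[-1.4845]
Step 11: x=[2.3455] v=[-1.5173]
Step 12: x=[2.1171] v=[-1.5228]
Step 13: x=[1.8920] v=[-1.5009]
Step 14: x=[1.6742] v=[-1.4519]
Step 15: x=[1.4677] v=[-1.3768]
Step 16: x=[1.2762] v=[-1.2769]
Step 17: x=[1.1031] v=[-1.1541]
Step 18: x=[0.9515] v=[-1.0105]
Step 19: x=[0.8242] v=[-0.8487]
Step 20: x=[0.7235] v=[-0.6716]
Step 21: x=[0.6511] v=[-0.4824]
Step 22: x=[0.6084] v=[-0.2845]
Step 23: x=[0.5962] v=[-0.0815]
Step 24: x=[0.6147] v=[0.1230]
First v>=0 after going negative at step 24, time=3.6000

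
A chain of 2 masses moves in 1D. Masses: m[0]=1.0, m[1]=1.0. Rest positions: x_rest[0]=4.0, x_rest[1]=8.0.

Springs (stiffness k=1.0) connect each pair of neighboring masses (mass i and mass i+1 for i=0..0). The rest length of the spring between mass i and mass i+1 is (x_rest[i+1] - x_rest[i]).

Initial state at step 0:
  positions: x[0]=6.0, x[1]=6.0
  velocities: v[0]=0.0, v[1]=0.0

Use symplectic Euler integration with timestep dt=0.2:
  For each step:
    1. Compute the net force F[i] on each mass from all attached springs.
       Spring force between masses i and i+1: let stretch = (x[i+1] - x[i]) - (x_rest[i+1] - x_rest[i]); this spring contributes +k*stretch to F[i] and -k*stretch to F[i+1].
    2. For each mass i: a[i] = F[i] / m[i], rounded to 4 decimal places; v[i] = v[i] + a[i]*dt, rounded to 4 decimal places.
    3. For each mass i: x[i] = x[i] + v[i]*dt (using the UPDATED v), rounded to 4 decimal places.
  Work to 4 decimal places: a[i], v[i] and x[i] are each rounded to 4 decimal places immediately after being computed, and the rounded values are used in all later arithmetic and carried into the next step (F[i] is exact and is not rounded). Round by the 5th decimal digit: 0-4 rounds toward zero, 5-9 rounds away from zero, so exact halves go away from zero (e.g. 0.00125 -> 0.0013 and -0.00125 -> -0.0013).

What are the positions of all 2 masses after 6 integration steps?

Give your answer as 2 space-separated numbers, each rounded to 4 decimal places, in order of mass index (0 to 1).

Answer: 3.4535 8.5465

Derivation:
Step 0: x=[6.0000 6.0000] v=[0.0000 0.0000]
Step 1: x=[5.8400 6.1600] v=[-0.8000 0.8000]
Step 2: x=[5.5328 6.4672] v=[-1.5360 1.5360]
Step 3: x=[5.1030 6.8970] v=[-2.1491 2.1491]
Step 4: x=[4.5849 7.4151] v=[-2.5903 2.5903]
Step 5: x=[4.0200 7.9800] v=[-2.8243 2.8243]
Step 6: x=[3.4535 8.5465] v=[-2.8323 2.8323]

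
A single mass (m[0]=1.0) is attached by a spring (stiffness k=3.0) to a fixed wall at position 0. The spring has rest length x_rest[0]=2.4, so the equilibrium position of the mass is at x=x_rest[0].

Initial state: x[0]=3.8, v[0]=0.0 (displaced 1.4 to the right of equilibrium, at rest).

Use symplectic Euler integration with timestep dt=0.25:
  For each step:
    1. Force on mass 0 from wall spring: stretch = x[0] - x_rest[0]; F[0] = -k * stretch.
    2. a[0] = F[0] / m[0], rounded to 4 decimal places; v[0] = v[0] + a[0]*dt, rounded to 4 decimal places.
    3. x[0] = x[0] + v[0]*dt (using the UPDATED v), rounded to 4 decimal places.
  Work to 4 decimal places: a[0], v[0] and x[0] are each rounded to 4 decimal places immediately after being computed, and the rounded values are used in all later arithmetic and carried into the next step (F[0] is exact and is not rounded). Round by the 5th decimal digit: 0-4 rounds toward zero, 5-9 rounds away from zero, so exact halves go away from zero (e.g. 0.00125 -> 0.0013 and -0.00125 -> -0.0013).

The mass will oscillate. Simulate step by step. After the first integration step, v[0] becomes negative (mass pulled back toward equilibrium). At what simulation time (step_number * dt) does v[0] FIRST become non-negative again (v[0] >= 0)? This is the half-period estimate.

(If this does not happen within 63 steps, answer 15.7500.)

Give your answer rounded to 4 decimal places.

Answer: 2.0000

Derivation:
Step 0: x=[3.8000] v=[0.0000]
Step 1: x=[3.5375] v=[-1.0500]
Step 2: x=[3.0617] v=[-1.9031]
Step 3: x=[2.4619] v=[-2.3994]
Step 4: x=[1.8505] v=[-2.4458]
Step 5: x=[1.3421] v=[-2.0337]
Step 6: x=[1.0320] v=[-1.2403]
Step 7: x=[0.9784] v=[-0.2143]
Step 8: x=[1.1914] v=[0.8519]
First v>=0 after going negative at step 8, time=2.0000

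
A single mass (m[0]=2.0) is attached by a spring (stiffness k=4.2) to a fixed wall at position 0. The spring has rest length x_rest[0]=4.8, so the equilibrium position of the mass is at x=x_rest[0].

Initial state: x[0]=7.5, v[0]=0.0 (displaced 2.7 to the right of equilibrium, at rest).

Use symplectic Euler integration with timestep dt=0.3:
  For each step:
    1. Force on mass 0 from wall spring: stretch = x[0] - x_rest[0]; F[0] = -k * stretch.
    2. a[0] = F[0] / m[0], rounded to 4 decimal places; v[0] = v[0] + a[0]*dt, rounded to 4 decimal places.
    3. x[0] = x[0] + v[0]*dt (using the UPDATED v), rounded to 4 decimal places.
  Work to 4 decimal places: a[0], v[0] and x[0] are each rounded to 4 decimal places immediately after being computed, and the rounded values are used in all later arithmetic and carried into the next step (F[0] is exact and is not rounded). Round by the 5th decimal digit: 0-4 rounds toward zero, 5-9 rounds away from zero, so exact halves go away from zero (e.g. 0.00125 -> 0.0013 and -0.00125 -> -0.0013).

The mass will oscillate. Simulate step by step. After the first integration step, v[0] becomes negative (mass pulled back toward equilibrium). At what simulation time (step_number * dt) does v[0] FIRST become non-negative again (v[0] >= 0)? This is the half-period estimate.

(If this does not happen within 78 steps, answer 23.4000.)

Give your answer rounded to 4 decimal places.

Step 0: x=[7.5000] v=[0.0000]
Step 1: x=[6.9897] v=[-1.7010]
Step 2: x=[6.0656] v=[-3.0805]
Step 3: x=[4.9023] v=[-3.8778]
Step 4: x=[3.7196] v=[-3.9422]
Step 5: x=[2.7411] v=[-3.2616]
Step 6: x=[2.1518] v=[-1.9645]
Step 7: x=[2.0630] v=[-0.2961]
Step 8: x=[2.4915] v=[1.4282]
First v>=0 after going negative at step 8, time=2.4000

Answer: 2.4000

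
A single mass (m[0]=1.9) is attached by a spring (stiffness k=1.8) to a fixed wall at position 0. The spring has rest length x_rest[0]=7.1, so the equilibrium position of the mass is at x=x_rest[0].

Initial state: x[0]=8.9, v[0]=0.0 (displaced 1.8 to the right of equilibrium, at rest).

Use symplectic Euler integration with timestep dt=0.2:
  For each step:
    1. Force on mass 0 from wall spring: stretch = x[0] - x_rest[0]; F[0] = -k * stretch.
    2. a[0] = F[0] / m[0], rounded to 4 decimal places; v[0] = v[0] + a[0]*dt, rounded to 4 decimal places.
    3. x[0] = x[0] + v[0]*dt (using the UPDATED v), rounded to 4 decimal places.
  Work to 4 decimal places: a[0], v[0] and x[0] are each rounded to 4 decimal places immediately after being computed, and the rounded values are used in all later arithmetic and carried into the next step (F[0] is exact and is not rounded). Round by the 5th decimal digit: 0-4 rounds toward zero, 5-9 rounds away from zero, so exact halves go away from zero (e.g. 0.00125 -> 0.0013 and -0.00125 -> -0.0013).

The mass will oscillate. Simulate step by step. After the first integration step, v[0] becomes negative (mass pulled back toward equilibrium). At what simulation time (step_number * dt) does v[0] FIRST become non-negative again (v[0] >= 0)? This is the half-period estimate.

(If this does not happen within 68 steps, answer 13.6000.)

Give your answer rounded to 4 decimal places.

Step 0: x=[8.9000] v=[0.0000]
Step 1: x=[8.8318] v=[-0.3411]
Step 2: x=[8.6980] v=[-0.6692]
Step 3: x=[8.5036] v=[-0.9720]
Step 4: x=[8.2560] v=[-1.2379]
Step 5: x=[7.9646] v=[-1.4569]
Step 6: x=[7.6405] v=[-1.6207]
Step 7: x=[7.2959] v=[-1.7231]
Step 8: x=[6.9439] v=[-1.7602]
Step 9: x=[6.5978] v=[-1.7306]
Step 10: x=[6.2707] v=[-1.6354]
Step 11: x=[5.9750] v=[-1.4783]
Step 12: x=[5.7220] v=[-1.2651]
Step 13: x=[5.5212] v=[-1.0040]
Step 14: x=[5.3802] v=[-0.7049]
Step 15: x=[5.3044] v=[-0.3790]
Step 16: x=[5.2966] v=[-0.0388]
Step 17: x=[5.3572] v=[0.3029]
First v>=0 after going negative at step 17, time=3.4000

Answer: 3.4000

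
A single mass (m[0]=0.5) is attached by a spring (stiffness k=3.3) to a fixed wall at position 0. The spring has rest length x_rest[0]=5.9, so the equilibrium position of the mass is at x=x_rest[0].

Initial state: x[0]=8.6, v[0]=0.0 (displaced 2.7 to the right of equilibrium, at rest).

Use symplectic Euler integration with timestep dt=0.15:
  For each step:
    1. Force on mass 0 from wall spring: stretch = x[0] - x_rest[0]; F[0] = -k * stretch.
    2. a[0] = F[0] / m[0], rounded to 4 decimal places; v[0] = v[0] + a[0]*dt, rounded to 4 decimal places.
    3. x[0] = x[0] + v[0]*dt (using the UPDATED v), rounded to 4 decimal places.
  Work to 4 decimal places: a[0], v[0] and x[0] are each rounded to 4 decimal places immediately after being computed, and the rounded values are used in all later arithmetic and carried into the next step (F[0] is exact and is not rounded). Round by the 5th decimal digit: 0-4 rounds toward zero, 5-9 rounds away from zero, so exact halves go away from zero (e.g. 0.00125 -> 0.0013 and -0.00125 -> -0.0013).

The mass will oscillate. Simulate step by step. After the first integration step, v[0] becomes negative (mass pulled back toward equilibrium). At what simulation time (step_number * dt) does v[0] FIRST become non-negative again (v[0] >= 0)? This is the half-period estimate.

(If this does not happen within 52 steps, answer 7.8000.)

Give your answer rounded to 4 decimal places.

Step 0: x=[8.6000] v=[0.0000]
Step 1: x=[8.1991] v=[-2.6730]
Step 2: x=[7.4567] v=[-4.9491]
Step 3: x=[6.4832] v=[-6.4902]
Step 4: x=[5.4231] v=[-7.0676]
Step 5: x=[4.4338] v=[-6.5955]
Step 6: x=[3.6622] v=[-5.1440]
Step 7: x=[3.2229] v=[-2.9286]
Step 8: x=[3.1812] v=[-0.2783]
Step 9: x=[3.5432] v=[2.4133]
First v>=0 after going negative at step 9, time=1.3500

Answer: 1.3500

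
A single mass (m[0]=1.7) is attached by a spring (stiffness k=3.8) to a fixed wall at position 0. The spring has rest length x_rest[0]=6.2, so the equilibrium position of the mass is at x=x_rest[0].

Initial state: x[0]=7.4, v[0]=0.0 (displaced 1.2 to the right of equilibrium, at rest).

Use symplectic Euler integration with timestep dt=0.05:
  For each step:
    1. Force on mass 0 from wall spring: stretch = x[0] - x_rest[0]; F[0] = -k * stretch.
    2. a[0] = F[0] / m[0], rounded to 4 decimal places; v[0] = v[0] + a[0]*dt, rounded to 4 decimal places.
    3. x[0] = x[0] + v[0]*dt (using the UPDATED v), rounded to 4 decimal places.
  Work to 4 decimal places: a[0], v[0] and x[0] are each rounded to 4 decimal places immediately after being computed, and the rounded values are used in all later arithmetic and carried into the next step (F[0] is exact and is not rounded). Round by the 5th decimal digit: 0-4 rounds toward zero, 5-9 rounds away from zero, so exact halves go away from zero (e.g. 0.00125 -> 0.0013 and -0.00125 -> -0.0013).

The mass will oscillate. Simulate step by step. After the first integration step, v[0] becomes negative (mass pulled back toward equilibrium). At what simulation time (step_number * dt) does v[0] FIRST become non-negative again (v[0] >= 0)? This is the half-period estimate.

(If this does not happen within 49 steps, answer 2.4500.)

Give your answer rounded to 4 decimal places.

Answer: 2.1500

Derivation:
Step 0: x=[7.4000] v=[0.0000]
Step 1: x=[7.3933] v=[-0.1341]
Step 2: x=[7.3799] v=[-0.2675]
Step 3: x=[7.3599] v=[-0.3994]
Step 4: x=[7.3335] v=[-0.5290]
Step 5: x=[7.3007] v=[-0.6557]
Step 6: x=[7.2618] v=[-0.7787]
Step 7: x=[7.2169] v=[-0.8974]
Step 8: x=[7.1663] v=[-1.0111]
Step 9: x=[7.1103] v=[-1.1191]
Step 10: x=[7.0493] v=[-1.2208]
Step 11: x=[6.9835] v=[-1.3157]
Step 12: x=[6.9133] v=[-1.4033]
Step 13: x=[6.8392] v=[-1.4830]
Step 14: x=[6.7615] v=[-1.5544]
Step 15: x=[6.6806] v=[-1.6172]
Step 16: x=[6.5971] v=[-1.6709]
Step 17: x=[6.5113] v=[-1.7153]
Step 18: x=[6.4238] v=[-1.7501]
Step 19: x=[6.3350] v=[-1.7751]
Step 20: x=[6.2455] v=[-1.7902]
Step 21: x=[6.1557] v=[-1.7953]
Step 22: x=[6.0662] v=[-1.7904]
Step 23: x=[5.9774] v=[-1.7754]
Step 24: x=[5.8899] v=[-1.7505]
Step 25: x=[5.8041] v=[-1.7158]
Step 26: x=[5.7205] v=[-1.6716]
Step 27: x=[5.6396] v=[-1.6180]
Step 28: x=[5.5618] v=[-1.5554]
Step 29: x=[5.4876] v=[-1.4841]
Step 30: x=[5.4174] v=[-1.4045]
Step 31: x=[5.3516] v=[-1.3170]
Step 32: x=[5.2905] v=[-1.2222]
Step 33: x=[5.2345] v=[-1.1206]
Step 34: x=[5.1839] v=[-1.0127]
Step 35: x=[5.1389] v=[-0.8991]
Step 36: x=[5.0999] v=[-0.7805]
Step 37: x=[5.0670] v=[-0.6576]
Step 38: x=[5.0405] v=[-0.5310]
Step 39: x=[5.0204] v=[-0.4014]
Step 40: x=[5.0069] v=[-0.2696]
Step 41: x=[5.0001] v=[-0.1363]
Step 42: x=[5.0000] v=[-0.0022]
Step 43: x=[5.0066] v=[0.1319]
First v>=0 after going negative at step 43, time=2.1500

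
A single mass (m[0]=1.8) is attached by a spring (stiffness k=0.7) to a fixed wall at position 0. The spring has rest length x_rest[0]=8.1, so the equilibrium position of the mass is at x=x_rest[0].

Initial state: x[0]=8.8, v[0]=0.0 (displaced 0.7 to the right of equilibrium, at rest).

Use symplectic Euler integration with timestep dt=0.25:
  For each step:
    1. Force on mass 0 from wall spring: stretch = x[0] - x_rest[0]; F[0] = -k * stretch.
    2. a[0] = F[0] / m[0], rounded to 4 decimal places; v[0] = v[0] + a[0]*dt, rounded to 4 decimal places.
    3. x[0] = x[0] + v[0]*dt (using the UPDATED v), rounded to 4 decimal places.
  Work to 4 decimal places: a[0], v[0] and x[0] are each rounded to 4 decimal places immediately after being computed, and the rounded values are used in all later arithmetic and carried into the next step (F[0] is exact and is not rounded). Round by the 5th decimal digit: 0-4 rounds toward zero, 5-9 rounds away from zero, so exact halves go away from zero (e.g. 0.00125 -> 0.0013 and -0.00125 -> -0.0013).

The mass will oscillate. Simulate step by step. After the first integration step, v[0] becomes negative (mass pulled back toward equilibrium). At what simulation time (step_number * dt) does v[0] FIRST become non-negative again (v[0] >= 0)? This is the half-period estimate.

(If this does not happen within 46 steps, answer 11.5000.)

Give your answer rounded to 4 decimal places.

Step 0: x=[8.8000] v=[0.0000]
Step 1: x=[8.7830] v=[-0.0681]
Step 2: x=[8.7494] v=[-0.1345]
Step 3: x=[8.7000] v=[-0.1976]
Step 4: x=[8.6360] v=[-0.2559]
Step 5: x=[8.5590] v=[-0.3080]
Step 6: x=[8.4709] v=[-0.3526]
Step 7: x=[8.3737] v=[-0.3887]
Step 8: x=[8.2699] v=[-0.4153]
Step 9: x=[8.1620] v=[-0.4318]
Step 10: x=[8.0526] v=[-0.4378]
Step 11: x=[7.9443] v=[-0.4332]
Step 12: x=[7.8398] v=[-0.4181]
Step 13: x=[7.7416] v=[-0.3928]
Step 14: x=[7.6521] v=[-0.3580]
Step 15: x=[7.5735] v=[-0.3145]
Step 16: x=[7.5077] v=[-0.2633]
Step 17: x=[7.4563] v=[-0.2057]
Step 18: x=[7.4205] v=[-0.1431]
Step 19: x=[7.4013] v=[-0.0770]
Step 20: x=[7.3990] v=[-0.0091]
Step 21: x=[7.4138] v=[0.0591]
First v>=0 after going negative at step 21, time=5.2500

Answer: 5.2500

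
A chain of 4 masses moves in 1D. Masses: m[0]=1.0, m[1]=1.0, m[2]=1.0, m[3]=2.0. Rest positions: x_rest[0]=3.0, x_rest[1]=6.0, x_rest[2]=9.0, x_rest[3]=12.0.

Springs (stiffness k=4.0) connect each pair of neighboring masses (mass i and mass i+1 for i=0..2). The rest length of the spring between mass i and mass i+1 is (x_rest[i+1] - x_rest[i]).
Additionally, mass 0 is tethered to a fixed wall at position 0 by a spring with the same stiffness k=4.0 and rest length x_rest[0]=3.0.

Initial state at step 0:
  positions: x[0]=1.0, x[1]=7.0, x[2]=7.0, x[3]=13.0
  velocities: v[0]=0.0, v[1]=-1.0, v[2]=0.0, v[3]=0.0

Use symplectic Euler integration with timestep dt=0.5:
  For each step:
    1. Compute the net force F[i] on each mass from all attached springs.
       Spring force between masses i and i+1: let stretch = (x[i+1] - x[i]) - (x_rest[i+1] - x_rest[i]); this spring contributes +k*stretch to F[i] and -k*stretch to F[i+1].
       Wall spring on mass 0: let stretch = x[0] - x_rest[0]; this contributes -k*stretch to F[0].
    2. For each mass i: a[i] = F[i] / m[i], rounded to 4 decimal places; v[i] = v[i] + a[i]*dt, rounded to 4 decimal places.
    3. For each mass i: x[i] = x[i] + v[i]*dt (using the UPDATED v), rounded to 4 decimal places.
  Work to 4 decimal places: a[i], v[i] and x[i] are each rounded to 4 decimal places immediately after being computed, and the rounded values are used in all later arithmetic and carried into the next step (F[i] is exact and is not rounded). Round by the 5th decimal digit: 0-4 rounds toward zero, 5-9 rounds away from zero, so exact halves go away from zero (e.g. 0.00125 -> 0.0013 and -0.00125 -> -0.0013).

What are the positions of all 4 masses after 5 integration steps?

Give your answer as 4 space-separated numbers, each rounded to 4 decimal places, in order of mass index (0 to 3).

Answer: -0.7500 10.3750 5.1875 12.3438

Derivation:
Step 0: x=[1.0000 7.0000 7.0000 13.0000] v=[0.0000 -1.0000 0.0000 0.0000]
Step 1: x=[6.0000 0.5000 13.0000 11.5000] v=[10.0000 -13.0000 12.0000 -3.0000]
Step 2: x=[-0.5000 12.0000 5.0000 12.2500] v=[-13.0000 23.0000 -16.0000 1.5000]
Step 3: x=[6.0000 4.0000 11.2500 10.8750] v=[13.0000 -16.0000 12.5000 -2.7500]
Step 4: x=[4.5000 5.2500 9.8750 11.1875] v=[-3.0000 2.5000 -2.7500 0.6250]
Step 5: x=[-0.7500 10.3750 5.1875 12.3438] v=[-10.5000 10.2500 -9.3750 2.3125]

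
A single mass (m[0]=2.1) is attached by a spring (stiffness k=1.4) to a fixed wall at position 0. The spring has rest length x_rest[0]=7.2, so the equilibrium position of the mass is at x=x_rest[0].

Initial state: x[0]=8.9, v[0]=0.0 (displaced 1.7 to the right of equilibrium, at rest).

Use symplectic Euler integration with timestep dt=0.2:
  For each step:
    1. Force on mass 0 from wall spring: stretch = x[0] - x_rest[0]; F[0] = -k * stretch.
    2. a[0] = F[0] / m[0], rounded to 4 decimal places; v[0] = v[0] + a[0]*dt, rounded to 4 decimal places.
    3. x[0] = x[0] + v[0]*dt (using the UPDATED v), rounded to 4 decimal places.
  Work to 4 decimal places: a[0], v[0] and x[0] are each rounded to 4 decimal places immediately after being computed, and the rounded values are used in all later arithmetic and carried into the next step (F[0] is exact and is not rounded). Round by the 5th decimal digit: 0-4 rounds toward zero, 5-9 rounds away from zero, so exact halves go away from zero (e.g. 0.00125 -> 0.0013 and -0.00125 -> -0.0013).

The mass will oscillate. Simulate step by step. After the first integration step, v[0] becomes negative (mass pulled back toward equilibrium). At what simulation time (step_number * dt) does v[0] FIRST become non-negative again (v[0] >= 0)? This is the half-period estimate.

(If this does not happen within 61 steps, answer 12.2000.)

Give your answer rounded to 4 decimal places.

Answer: 4.0000

Derivation:
Step 0: x=[8.9000] v=[0.0000]
Step 1: x=[8.8547] v=[-0.2267]
Step 2: x=[8.7652] v=[-0.4473]
Step 3: x=[8.6340] v=[-0.6560]
Step 4: x=[8.4646] v=[-0.8472]
Step 5: x=[8.2614] v=[-1.0158]
Step 6: x=[8.0299] v=[-1.1573]
Step 7: x=[7.7763] v=[-1.2680]
Step 8: x=[7.5073] v=[-1.3448]
Step 9: x=[7.2301] v=[-1.3858]
Step 10: x=[6.9521] v=[-1.3898]
Step 11: x=[6.6808] v=[-1.3567]
Step 12: x=[6.4233] v=[-1.2875]
Step 13: x=[6.1865] v=[-1.1839]
Step 14: x=[5.9767] v=[-1.0488]
Step 15: x=[5.7996] v=[-0.8857]
Step 16: x=[5.6598] v=[-0.6990]
Step 17: x=[5.5611] v=[-0.4936]
Step 18: x=[5.5061] v=[-0.2751]
Step 19: x=[5.4963] v=[-0.0492]
Step 20: x=[5.5319] v=[0.1780]
First v>=0 after going negative at step 20, time=4.0000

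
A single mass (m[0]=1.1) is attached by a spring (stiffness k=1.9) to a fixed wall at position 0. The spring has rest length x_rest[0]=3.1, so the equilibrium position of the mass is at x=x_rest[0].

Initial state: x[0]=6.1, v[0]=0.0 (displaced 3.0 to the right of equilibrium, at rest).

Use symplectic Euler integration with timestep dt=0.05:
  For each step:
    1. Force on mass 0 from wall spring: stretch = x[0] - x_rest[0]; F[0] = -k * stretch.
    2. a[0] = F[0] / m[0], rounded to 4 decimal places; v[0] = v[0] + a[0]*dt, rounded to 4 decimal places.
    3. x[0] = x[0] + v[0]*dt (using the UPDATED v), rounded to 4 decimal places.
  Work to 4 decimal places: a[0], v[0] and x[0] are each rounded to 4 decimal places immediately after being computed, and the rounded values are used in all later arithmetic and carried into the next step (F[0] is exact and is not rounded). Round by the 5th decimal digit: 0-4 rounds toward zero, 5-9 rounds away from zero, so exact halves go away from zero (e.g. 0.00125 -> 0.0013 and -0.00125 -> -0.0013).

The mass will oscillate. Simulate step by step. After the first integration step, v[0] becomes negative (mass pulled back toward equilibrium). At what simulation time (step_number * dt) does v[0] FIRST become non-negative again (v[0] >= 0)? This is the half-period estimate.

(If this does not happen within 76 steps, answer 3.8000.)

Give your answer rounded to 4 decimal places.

Answer: 2.4000

Derivation:
Step 0: x=[6.1000] v=[0.0000]
Step 1: x=[6.0870] v=[-0.2591]
Step 2: x=[6.0611] v=[-0.5171]
Step 3: x=[6.0225] v=[-0.7728]
Step 4: x=[5.9712] v=[-1.0252]
Step 5: x=[5.9075] v=[-1.2732]
Step 6: x=[5.8317] v=[-1.5157]
Step 7: x=[5.7441] v=[-1.7516]
Step 8: x=[5.6451] v=[-1.9800]
Step 9: x=[5.5351] v=[-2.1998]
Step 10: x=[5.4146] v=[-2.4101]
Step 11: x=[5.2841] v=[-2.6100]
Step 12: x=[5.1442] v=[-2.7986]
Step 13: x=[4.9954] v=[-2.9751]
Step 14: x=[4.8385] v=[-3.1388]
Step 15: x=[4.6741] v=[-3.2889]
Step 16: x=[4.5029] v=[-3.4248]
Step 17: x=[4.3256] v=[-3.5460]
Step 18: x=[4.1430] v=[-3.6518]
Step 19: x=[3.9559] v=[-3.7419]
Step 20: x=[3.7651] v=[-3.8158]
Step 21: x=[3.5714] v=[-3.8732]
Step 22: x=[3.3757] v=[-3.9139]
Step 23: x=[3.1788] v=[-3.9377]
Step 24: x=[2.9816] v=[-3.9445]
Step 25: x=[2.7849] v=[-3.9343]
Step 26: x=[2.5895] v=[-3.9071]
Step 27: x=[2.3964] v=[-3.8630]
Step 28: x=[2.2063] v=[-3.8022]
Step 29: x=[2.0201] v=[-3.7250]
Step 30: x=[1.8385] v=[-3.6317]
Step 31: x=[1.6624] v=[-3.5228]
Step 32: x=[1.4925] v=[-3.3986]
Step 33: x=[1.3295] v=[-3.2598]
Step 34: x=[1.1742] v=[-3.1069]
Step 35: x=[1.0272] v=[-2.9406]
Step 36: x=[0.8891] v=[-2.7616]
Step 37: x=[0.7606] v=[-2.5707]
Step 38: x=[0.6422] v=[-2.3687]
Step 39: x=[0.5344] v=[-2.1564]
Step 40: x=[0.4377] v=[-1.9348]
Step 41: x=[0.3525] v=[-1.7049]
Step 42: x=[0.2791] v=[-1.4676]
Step 43: x=[0.2179] v=[-1.2240]
Step 44: x=[0.1691] v=[-0.9751]
Step 45: x=[0.1330] v=[-0.7220]
Step 46: x=[0.1097] v=[-0.4658]
Step 47: x=[0.0993] v=[-0.2075]
Step 48: x=[0.1019] v=[0.0517]
First v>=0 after going negative at step 48, time=2.4000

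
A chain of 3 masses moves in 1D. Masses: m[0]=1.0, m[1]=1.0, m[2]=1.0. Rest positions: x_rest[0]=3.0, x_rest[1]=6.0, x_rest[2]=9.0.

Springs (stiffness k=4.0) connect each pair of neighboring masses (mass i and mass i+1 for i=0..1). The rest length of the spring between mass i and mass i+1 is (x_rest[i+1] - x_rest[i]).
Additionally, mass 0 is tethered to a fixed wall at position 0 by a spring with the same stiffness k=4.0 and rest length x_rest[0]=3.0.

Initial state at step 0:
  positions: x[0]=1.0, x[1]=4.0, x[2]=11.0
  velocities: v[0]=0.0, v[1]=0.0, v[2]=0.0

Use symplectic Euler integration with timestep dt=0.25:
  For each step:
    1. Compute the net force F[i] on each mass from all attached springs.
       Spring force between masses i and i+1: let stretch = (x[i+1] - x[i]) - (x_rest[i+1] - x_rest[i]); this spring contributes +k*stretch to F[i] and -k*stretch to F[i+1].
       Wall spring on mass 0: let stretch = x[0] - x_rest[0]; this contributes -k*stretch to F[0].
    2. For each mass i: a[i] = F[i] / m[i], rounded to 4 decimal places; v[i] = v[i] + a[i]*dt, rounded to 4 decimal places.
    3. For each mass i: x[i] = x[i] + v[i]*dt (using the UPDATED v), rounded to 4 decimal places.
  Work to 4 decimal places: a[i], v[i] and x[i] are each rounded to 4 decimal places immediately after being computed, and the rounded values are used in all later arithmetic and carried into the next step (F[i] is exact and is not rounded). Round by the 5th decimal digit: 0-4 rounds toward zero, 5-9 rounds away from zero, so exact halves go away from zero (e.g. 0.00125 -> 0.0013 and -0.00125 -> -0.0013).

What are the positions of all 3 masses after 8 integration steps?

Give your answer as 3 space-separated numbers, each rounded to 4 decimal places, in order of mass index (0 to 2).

Step 0: x=[1.0000 4.0000 11.0000] v=[0.0000 0.0000 0.0000]
Step 1: x=[1.5000 5.0000 10.0000] v=[2.0000 4.0000 -4.0000]
Step 2: x=[2.5000 6.3750 8.5000] v=[4.0000 5.5000 -6.0000]
Step 3: x=[3.8438 7.3125 7.2188] v=[5.3750 3.7500 -5.1250]
Step 4: x=[5.0938 7.3594 6.7110] v=[4.9999 0.1876 -2.0313]
Step 5: x=[5.6367 6.6778 7.1153] v=[2.1717 -2.7264 1.6171]
Step 6: x=[5.0307 5.8453 8.1602] v=[-2.4239 -3.3300 4.1796]
Step 7: x=[3.3707 5.3879 9.3764] v=[-6.6400 -1.8297 4.8647]
Step 8: x=[1.3723 5.4233 10.3455] v=[-7.9935 0.1416 3.8762]

Answer: 1.3723 5.4233 10.3455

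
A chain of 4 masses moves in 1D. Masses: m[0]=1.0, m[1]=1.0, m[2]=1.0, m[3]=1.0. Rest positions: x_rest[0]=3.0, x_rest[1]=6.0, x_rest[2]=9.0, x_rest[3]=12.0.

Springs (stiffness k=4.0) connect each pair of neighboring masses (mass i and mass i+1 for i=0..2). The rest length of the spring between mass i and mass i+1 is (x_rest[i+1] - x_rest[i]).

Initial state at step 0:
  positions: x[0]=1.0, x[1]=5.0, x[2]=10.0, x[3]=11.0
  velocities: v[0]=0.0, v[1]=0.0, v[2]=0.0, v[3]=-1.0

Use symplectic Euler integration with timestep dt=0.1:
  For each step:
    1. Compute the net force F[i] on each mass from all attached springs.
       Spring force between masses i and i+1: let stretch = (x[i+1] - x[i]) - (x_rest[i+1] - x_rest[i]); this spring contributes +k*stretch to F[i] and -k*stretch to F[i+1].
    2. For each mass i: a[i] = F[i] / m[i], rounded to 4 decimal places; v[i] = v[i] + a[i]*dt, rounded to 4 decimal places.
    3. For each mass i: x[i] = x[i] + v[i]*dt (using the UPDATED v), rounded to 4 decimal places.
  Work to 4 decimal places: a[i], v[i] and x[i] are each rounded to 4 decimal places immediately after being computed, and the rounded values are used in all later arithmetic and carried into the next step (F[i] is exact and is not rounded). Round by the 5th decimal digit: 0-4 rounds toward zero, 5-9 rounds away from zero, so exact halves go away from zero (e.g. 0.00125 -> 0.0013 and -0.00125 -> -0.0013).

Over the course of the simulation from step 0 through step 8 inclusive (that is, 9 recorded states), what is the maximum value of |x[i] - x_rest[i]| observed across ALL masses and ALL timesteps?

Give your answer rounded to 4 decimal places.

Step 0: x=[1.0000 5.0000 10.0000 11.0000] v=[0.0000 0.0000 0.0000 -1.0000]
Step 1: x=[1.0400 5.0400 9.8400 10.9800] v=[0.4000 0.4000 -1.6000 -0.2000]
Step 2: x=[1.1200 5.1120 9.5336 11.0344] v=[0.8000 0.7200 -3.0640 0.5440]
Step 3: x=[1.2397 5.2012 9.1104 11.1488] v=[1.1968 0.8918 -4.2323 1.1437]
Step 4: x=[1.3978 5.2883 8.6123 11.3016] v=[1.5814 0.8709 -4.9806 1.5283]
Step 5: x=[1.5916 5.3527 8.0889 11.4669] v=[1.9376 0.6443 -5.2345 1.6526]
Step 6: x=[1.8158 5.3761 7.5911 11.6170] v=[2.2420 0.2343 -4.9778 1.5014]
Step 7: x=[2.0624 5.3457 7.1658 11.7261] v=[2.4661 -0.3038 -4.2534 1.0910]
Step 8: x=[2.3203 5.2568 6.8501 11.7728] v=[2.5794 -0.8891 -3.1573 0.4669]
Max displacement = 2.1499

Answer: 2.1499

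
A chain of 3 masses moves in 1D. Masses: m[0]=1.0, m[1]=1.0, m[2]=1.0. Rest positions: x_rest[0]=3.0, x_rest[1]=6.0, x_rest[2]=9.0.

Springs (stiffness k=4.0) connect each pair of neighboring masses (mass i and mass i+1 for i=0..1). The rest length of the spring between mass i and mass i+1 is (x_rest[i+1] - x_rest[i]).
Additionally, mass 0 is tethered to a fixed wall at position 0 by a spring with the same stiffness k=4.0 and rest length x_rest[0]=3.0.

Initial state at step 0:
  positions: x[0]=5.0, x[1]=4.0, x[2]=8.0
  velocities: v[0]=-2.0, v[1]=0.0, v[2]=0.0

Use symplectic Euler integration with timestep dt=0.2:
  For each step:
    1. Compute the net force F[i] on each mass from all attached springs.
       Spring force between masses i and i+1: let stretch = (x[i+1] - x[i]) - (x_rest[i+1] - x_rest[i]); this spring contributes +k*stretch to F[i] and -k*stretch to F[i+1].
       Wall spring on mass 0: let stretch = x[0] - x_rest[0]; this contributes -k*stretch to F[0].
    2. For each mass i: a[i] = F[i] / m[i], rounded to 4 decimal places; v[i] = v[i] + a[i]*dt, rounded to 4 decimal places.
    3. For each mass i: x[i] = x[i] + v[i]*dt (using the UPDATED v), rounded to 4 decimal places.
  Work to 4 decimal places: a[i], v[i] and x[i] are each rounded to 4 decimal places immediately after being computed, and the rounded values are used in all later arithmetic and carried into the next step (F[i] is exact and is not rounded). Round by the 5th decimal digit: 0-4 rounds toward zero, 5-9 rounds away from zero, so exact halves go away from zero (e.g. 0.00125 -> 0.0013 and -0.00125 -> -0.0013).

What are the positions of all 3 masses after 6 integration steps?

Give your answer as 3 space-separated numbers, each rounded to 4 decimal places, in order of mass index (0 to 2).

Answer: 1.8235 4.4239 9.2180

Derivation:
Step 0: x=[5.0000 4.0000 8.0000] v=[-2.0000 0.0000 0.0000]
Step 1: x=[3.6400 4.8000 7.8400] v=[-6.8000 4.0000 -0.8000]
Step 2: x=[1.8832 5.9008 7.6736] v=[-8.7840 5.5040 -0.8320]
Step 3: x=[0.4679 6.6424 7.7036] v=[-7.0765 3.7082 0.1498]
Step 4: x=[-0.0343 6.5659 8.0438] v=[-2.5112 -0.3824 1.7008]
Step 5: x=[0.5250 5.6699 8.6275] v=[2.7964 -4.4802 2.9185]
Step 6: x=[1.8235 4.4239 9.2180] v=[6.4923 -6.2300 2.9524]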